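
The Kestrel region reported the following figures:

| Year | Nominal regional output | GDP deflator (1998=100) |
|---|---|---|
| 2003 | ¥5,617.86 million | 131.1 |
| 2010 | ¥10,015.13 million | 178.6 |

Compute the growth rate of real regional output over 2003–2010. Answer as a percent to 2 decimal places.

30.86%

Real regional output 2003 = 5617.86 / 1.311 = 4285.17.
Real regional output 2010 = 10015.13 / 1.786 = 5607.58.
Real growth = 5607.58 / 4285.17 − 1 = 0.3086.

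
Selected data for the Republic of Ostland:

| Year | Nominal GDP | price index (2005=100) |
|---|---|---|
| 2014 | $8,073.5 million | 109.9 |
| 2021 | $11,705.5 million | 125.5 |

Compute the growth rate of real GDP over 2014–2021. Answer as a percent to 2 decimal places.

26.96%

Deflate each year: 2014 → 8073.5/1.099 = 7346.22; 2021 → 11705.5/1.255 = 9327.09.
So real GDP changed by 9327.09/7346.22 − 1 = 0.2696, i.e. 26.96%.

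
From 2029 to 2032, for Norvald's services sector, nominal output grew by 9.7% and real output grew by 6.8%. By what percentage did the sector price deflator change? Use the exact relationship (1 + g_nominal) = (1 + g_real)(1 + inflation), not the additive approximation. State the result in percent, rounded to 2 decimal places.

2.72%

(1 + g_nom) = (1 + g_real)(1 + π), so π = 1.0970 / 1.0680 − 1 = 0.02715.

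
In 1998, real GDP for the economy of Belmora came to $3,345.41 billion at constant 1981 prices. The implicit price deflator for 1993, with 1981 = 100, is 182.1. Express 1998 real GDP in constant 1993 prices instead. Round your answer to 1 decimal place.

$6,092.0 billion

Real GDP in 1993 prices = Real GDP in 1981 prices × (P_1993/P_1981) = 3345.41 × 1.821 = 6091.99.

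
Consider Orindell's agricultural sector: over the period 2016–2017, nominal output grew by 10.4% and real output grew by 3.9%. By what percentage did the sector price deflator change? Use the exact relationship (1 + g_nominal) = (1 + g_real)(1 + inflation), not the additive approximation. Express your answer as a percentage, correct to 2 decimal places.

6.26%

(1 + g_nom) = (1 + g_real)(1 + π), so π = 1.1040 / 1.0390 − 1 = 0.06256.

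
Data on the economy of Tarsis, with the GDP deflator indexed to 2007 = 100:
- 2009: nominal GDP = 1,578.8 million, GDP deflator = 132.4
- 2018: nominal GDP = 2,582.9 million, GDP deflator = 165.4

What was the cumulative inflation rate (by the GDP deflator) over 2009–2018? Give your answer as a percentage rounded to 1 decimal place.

24.9%

Price-level change = 165.4 / 132.4 − 1 = 0.2492.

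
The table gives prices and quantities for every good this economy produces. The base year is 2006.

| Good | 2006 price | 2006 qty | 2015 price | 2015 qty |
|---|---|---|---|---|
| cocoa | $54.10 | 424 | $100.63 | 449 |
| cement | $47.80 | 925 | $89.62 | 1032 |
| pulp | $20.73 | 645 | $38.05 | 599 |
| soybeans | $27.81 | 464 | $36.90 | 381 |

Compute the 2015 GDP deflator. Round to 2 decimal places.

Nominal GDP 2015 = 100.63·449 + 89.62·1032 + 38.05·599 + 36.90·381 = 174521.56.
Real GDP 2015 (at 2006 prices) = 54.10·449 + 47.80·1032 + 20.73·599 + 27.81·381 = 96633.38.
Deflator = Nominal/Real × 100 = 174521.56/96633.38 × 100 = 180.602.

180.60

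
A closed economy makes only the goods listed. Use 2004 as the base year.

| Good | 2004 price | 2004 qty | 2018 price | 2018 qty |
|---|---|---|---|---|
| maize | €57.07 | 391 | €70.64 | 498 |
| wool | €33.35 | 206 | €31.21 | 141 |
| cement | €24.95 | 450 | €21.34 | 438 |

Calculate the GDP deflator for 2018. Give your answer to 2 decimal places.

Nominal GDP 2018 = 70.64·498 + 31.21·141 + 21.34·438 = 48926.25.
Real GDP 2018 (at 2004 prices) = 57.07·498 + 33.35·141 + 24.95·438 = 44051.31.
Deflator = Nominal/Real × 100 = 48926.25/44051.31 × 100 = 111.067.

111.07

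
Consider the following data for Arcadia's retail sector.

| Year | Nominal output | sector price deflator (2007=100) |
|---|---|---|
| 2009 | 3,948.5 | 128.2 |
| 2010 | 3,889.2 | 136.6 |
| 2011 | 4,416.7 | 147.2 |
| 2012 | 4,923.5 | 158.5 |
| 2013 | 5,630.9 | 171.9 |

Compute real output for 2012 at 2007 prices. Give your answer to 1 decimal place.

3,106.3

Real output 2012 = 4923.5 / 1.585 = 3106.31.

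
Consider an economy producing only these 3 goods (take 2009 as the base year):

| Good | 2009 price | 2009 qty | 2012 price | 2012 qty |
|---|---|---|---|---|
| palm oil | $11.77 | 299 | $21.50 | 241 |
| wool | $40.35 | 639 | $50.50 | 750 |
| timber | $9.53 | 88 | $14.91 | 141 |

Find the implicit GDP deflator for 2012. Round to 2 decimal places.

Nominal GDP 2012 = 21.50·241 + 50.50·750 + 14.91·141 = 45158.81.
Real GDP 2012 (at 2009 prices) = 11.77·241 + 40.35·750 + 9.53·141 = 34442.80.
Deflator = Nominal/Real × 100 = 45158.81/34442.80 × 100 = 131.112.

131.11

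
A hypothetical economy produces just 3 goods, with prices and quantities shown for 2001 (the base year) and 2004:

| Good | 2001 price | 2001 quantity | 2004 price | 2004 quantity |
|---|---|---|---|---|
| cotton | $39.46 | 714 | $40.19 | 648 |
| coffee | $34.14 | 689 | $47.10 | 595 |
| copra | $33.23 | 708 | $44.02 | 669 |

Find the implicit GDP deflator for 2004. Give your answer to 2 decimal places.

Nominal GDP 2004 = 40.19·648 + 47.10·595 + 44.02·669 = 83517.00.
Real GDP 2004 (at 2001 prices) = 39.46·648 + 34.14·595 + 33.23·669 = 68114.25.
Deflator = Nominal/Real × 100 = 83517.00/68114.25 × 100 = 122.613.

122.61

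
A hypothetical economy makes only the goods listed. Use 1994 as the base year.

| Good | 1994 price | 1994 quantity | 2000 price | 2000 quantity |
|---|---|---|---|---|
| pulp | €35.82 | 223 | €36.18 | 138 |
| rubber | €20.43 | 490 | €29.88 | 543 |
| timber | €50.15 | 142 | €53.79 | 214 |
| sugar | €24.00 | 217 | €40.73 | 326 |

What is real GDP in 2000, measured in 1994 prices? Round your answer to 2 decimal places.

Real GDP 2000 = Σ (p_1994 × q_2000) = 35.82·138 + 20.43·543 + 50.15·214 + 24.00·326 = 34592.75.

€34592.75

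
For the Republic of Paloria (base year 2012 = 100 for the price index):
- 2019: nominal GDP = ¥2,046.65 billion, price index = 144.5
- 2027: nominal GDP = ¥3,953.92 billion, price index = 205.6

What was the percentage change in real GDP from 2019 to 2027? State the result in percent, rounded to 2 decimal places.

35.78%

Real GDP 2019 = 2046.65 / 1.445 = 1416.37.
Real GDP 2027 = 3953.92 / 2.056 = 1923.11.
Real growth = 1923.11 / 1416.37 − 1 = 0.3578.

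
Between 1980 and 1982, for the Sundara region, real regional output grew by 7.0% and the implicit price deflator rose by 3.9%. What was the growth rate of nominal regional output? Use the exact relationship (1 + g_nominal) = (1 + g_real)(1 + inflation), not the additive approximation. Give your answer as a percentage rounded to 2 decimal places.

11.17%

(1 + g_nom) = (1 + g_real)(1 + π) = 1.0700 × 1.0390 = 1.11173.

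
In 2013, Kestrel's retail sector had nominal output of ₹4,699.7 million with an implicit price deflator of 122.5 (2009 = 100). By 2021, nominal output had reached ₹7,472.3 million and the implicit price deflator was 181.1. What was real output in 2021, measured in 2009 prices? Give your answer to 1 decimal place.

₹4,126.1 million

Real output = Nominal / (implicit price deflator/100) = 7472.3 / 1.811 = 4126.06.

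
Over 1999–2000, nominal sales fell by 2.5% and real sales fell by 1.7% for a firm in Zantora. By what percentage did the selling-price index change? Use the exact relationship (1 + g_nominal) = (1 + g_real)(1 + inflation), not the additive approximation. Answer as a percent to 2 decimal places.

(1 + g_nom) = (1 + g_real)(1 + π), so π = 0.9750 / 0.9830 − 1 = -0.00814.

-0.81%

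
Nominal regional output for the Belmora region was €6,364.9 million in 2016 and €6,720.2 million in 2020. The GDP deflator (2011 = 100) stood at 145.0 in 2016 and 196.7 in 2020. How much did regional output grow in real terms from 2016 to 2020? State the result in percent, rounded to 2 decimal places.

Real regional output 2016 = 6364.9 / 1.450 = 4389.59.
Real regional output 2020 = 6720.2 / 1.967 = 3416.47.
Real growth = 3416.47 / 4389.59 − 1 = -0.2217.

-22.17%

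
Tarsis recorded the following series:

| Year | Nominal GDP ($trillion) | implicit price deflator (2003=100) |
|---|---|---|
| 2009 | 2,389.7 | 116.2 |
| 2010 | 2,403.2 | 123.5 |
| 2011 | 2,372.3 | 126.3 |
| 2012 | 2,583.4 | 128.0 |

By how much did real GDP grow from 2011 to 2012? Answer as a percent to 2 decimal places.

Real GDP 2011 = 2372.3/1.263 = 1878.31.
Real GDP 2012 = 2583.4/1.280 = 2018.28.
Change = 2018.28/1878.31 − 1 = 0.0745.

7.45%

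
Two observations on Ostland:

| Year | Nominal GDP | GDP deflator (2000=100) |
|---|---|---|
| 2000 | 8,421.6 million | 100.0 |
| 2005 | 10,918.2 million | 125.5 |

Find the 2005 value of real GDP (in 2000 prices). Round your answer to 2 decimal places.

Real GDP = Nominal / (GDP deflator/100) = 10918.2 / 1.255 = 8699.76.

8,699.76 million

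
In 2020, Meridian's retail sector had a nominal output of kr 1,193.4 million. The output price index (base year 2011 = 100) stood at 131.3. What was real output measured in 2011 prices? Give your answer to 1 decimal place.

Real output = Nominal / (output price index/100) = 1193.4 / 1.313 = 908.91.

kr 908.9 million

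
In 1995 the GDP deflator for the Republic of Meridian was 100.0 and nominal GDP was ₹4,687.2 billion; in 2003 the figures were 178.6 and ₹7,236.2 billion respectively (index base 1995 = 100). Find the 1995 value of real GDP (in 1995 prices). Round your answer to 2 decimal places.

₹4,687.20 billion

Real GDP = Nominal / (GDP deflator/100) = 4687.2 / 1.000 = 4687.20.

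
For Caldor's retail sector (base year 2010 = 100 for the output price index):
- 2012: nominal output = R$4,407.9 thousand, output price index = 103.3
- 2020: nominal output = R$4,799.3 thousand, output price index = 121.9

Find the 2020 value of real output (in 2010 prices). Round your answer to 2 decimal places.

R$3,937.08 thousand

Real output = Nominal / (output price index/100) = 4799.3 / 1.219 = 3937.08.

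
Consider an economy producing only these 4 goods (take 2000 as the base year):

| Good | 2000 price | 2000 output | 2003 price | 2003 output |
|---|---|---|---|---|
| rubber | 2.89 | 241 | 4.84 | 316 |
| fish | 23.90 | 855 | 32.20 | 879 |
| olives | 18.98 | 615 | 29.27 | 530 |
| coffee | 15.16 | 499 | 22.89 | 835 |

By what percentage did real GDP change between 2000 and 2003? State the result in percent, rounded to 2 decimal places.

Real GDP 2000 = Nominal GDP 2000 = 2.89·241 + 23.90·855 + 18.98·615 + 15.16·499 = 40368.53.
Real GDP 2003 (at 2000 prices) = 2.89·316 + 23.90·879 + 18.98·530 + 15.16·835 = 44639.34.
Real growth = 44639.34/40368.53 − 1 = 0.1058.

10.58%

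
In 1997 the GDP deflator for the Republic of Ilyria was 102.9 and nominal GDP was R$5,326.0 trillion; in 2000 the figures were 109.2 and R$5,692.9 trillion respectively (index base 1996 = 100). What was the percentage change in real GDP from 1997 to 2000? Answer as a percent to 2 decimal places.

Deflate each year: 1997 → 5326.0/1.029 = 5175.90; 2000 → 5692.9/1.092 = 5213.28.
So real GDP changed by 5213.28/5175.90 − 1 = 0.0072, i.e. 0.72%.

0.72%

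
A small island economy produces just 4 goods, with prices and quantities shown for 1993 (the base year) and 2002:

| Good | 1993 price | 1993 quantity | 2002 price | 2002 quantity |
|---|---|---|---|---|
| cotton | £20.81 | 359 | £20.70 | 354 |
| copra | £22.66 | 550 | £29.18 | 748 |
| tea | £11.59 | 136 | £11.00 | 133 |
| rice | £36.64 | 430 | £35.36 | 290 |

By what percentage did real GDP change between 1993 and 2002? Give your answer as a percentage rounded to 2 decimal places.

Real GDP 1993 = Nominal GDP 1993 = 20.81·359 + 22.66·550 + 11.59·136 + 36.64·430 = 37265.23.
Real GDP 2002 (at 1993 prices) = 20.81·354 + 22.66·748 + 11.59·133 + 36.64·290 = 36483.49.
Real growth = 36483.49/37265.23 − 1 = -0.0210.

-2.10%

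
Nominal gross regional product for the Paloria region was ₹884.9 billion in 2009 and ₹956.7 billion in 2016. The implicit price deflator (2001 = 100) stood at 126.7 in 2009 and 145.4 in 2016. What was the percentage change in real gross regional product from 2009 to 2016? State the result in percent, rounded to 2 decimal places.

Deflate each year: 2009 → 884.9/1.267 = 698.42; 2016 → 956.7/1.454 = 657.98.
So real gross regional product changed by 657.98/698.42 − 1 = -0.0579, i.e. -5.79%.

-5.79%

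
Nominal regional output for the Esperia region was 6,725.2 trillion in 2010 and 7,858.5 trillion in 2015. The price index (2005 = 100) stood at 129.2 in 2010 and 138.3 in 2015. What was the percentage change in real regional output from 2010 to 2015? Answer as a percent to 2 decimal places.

9.16%

Deflate each year: 2010 → 6725.2/1.292 = 5205.26; 2015 → 7858.5/1.383 = 5682.21.
So real regional output changed by 5682.21/5205.26 − 1 = 0.0916, i.e. 9.16%.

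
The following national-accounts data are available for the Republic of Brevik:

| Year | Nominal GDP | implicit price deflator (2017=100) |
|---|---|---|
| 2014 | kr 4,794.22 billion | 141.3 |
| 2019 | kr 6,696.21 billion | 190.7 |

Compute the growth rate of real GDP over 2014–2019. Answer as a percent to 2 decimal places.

3.49%

Real GDP 2014 = 4794.22 / 1.413 = 3392.94.
Real GDP 2019 = 6696.21 / 1.907 = 3511.38.
Real growth = 3511.38 / 3392.94 − 1 = 0.0349.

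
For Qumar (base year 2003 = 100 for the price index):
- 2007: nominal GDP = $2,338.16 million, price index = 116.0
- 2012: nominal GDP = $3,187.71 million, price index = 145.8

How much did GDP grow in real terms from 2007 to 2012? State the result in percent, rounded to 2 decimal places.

Deflate each year: 2007 → 2338.16/1.160 = 2015.66; 2012 → 3187.71/1.458 = 2186.36.
So real GDP changed by 2186.36/2015.66 − 1 = 0.0847, i.e. 8.47%.

8.47%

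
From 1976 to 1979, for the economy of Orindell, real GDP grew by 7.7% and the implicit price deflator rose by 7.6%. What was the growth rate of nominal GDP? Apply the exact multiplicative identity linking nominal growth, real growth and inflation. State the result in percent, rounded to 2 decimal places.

(1 + g_nom) = (1 + g_real)(1 + π) = 1.0770 × 1.0760 = 1.15885.

15.89%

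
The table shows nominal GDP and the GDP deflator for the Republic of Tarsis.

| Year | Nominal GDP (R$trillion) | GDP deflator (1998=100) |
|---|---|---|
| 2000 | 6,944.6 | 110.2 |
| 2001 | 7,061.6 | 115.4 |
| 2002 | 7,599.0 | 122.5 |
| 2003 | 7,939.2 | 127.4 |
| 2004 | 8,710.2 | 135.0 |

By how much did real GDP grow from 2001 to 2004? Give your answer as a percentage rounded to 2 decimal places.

5.44%

Real GDP 2001 = 7061.6/1.154 = 6119.24.
Real GDP 2004 = 8710.2/1.350 = 6452.00.
Change = 6452.00/6119.24 − 1 = 0.0544.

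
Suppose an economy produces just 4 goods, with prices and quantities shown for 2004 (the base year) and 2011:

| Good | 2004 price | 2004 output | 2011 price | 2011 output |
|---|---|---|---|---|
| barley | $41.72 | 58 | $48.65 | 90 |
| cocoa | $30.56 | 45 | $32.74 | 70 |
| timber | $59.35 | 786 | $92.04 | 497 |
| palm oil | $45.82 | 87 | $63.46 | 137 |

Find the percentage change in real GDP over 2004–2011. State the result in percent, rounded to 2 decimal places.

-23.45%

Real GDP 2004 = Nominal GDP 2004 = 41.72·58 + 30.56·45 + 59.35·786 + 45.82·87 = 54430.40.
Real GDP 2011 (at 2004 prices) = 41.72·90 + 30.56·70 + 59.35·497 + 45.82·137 = 41668.29.
Real growth = 41668.29/54430.40 − 1 = -0.2345.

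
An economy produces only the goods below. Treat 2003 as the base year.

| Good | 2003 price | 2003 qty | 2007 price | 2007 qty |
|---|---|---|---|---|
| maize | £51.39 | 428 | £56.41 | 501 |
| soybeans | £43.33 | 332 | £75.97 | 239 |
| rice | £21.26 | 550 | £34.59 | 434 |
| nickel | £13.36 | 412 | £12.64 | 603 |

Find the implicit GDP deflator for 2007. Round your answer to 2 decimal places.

129.35

Nominal GDP 2007 = 56.41·501 + 75.97·239 + 34.59·434 + 12.64·603 = 69052.22.
Real GDP 2007 (at 2003 prices) = 51.39·501 + 43.33·239 + 21.26·434 + 13.36·603 = 53385.18.
Deflator = Nominal/Real × 100 = 69052.22/53385.18 × 100 = 129.347.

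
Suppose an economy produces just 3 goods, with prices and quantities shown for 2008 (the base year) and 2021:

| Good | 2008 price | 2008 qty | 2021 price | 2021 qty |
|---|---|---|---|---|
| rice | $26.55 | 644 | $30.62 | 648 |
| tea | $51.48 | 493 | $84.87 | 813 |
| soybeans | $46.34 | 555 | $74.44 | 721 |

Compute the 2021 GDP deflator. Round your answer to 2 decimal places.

Nominal GDP 2021 = 30.62·648 + 84.87·813 + 74.44·721 = 142512.31.
Real GDP 2021 (at 2008 prices) = 26.55·648 + 51.48·813 + 46.34·721 = 92468.78.
Deflator = Nominal/Real × 100 = 142512.31/92468.78 × 100 = 154.119.

154.12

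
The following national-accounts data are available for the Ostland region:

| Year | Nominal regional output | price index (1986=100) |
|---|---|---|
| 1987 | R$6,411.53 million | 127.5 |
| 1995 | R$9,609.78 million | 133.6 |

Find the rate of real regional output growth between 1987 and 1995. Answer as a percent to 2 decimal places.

43.04%

Real regional output 1987 = 6411.53 / 1.275 = 5028.65.
Real regional output 1995 = 9609.78 / 1.336 = 7192.95.
Real growth = 7192.95 / 5028.65 − 1 = 0.4304.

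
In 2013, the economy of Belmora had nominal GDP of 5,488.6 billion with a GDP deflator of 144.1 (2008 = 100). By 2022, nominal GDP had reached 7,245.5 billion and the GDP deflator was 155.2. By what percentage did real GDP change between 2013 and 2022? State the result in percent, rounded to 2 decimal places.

22.57%

Deflate each year: 2013 → 5488.6/1.441 = 3808.88; 2022 → 7245.5/1.552 = 4668.49.
So real GDP changed by 4668.49/3808.88 − 1 = 0.2257, i.e. 22.57%.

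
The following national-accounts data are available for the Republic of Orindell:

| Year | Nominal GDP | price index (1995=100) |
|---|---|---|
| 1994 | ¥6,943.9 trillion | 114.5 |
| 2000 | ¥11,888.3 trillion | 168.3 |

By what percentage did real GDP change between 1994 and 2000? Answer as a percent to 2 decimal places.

Real GDP 1994 = 6943.9 / 1.145 = 6064.54.
Real GDP 2000 = 11888.3 / 1.683 = 7063.76.
Real growth = 7063.76 / 6064.54 − 1 = 0.1648.

16.48%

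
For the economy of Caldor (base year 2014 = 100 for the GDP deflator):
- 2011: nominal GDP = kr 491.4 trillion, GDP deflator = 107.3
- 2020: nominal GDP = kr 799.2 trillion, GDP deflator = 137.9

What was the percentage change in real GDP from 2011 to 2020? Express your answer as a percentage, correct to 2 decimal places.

26.55%

Deflate each year: 2011 → 491.4/1.073 = 457.97; 2020 → 799.2/1.379 = 579.55.
So real GDP changed by 579.55/457.97 − 1 = 0.2655, i.e. 26.55%.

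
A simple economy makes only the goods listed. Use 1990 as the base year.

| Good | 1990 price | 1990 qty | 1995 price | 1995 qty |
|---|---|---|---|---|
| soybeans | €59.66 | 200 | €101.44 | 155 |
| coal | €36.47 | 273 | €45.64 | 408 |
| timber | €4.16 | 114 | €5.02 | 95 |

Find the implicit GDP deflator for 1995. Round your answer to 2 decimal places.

142.00

Nominal GDP 1995 = 101.44·155 + 45.64·408 + 5.02·95 = 34821.22.
Real GDP 1995 (at 1990 prices) = 59.66·155 + 36.47·408 + 4.16·95 = 24522.26.
Deflator = Nominal/Real × 100 = 34821.22/24522.26 × 100 = 141.998.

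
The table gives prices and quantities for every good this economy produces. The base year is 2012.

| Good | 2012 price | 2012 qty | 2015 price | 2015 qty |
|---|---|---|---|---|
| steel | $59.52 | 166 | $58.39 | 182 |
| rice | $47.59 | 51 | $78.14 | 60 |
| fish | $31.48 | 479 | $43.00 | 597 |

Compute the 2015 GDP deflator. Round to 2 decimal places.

126.18

Nominal GDP 2015 = 58.39·182 + 78.14·60 + 43.00·597 = 40986.38.
Real GDP 2015 (at 2012 prices) = 59.52·182 + 47.59·60 + 31.48·597 = 32481.60.
Deflator = Nominal/Real × 100 = 40986.38/32481.60 × 100 = 126.183.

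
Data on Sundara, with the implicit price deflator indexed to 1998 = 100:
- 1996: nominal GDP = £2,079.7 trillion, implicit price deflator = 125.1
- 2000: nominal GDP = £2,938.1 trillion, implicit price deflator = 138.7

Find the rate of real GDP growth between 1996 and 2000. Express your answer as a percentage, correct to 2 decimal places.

Deflate each year: 1996 → 2079.7/1.251 = 1662.43; 2000 → 2938.1/1.387 = 2118.31.
So real GDP changed by 2118.31/1662.43 − 1 = 0.2742, i.e. 27.42%.

27.42%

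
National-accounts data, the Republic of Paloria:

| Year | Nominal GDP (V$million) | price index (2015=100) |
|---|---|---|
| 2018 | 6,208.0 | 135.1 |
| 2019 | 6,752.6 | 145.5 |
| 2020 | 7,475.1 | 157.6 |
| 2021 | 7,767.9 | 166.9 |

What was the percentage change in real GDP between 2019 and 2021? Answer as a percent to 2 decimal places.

Real GDP 2019 = 6752.6/1.455 = 4640.96.
Real GDP 2021 = 7767.9/1.669 = 4654.22.
Change = 4654.22/4640.96 − 1 = 0.0029.

0.29%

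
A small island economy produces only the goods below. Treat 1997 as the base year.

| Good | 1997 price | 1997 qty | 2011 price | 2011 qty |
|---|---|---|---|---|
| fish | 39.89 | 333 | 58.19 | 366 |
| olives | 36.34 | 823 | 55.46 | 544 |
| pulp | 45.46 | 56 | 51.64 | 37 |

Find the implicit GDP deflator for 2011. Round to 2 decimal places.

Nominal GDP 2011 = 58.19·366 + 55.46·544 + 51.64·37 = 53378.46.
Real GDP 2011 (at 1997 prices) = 39.89·366 + 36.34·544 + 45.46·37 = 36050.72.
Deflator = Nominal/Real × 100 = 53378.46/36050.72 × 100 = 148.065.

148.06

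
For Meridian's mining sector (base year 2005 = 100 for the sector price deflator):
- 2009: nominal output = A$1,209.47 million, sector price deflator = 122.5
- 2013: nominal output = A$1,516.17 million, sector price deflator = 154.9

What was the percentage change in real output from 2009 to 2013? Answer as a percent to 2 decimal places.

-0.86%

Real output 2009 = 1209.47 / 1.225 = 987.32.
Real output 2013 = 1516.17 / 1.549 = 978.81.
Real growth = 978.81 / 987.32 − 1 = -0.0086.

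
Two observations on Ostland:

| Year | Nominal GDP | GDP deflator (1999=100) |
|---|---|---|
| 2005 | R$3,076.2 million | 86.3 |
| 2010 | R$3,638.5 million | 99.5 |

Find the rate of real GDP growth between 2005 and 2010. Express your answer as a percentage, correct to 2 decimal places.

2.59%

Deflate each year: 2005 → 3076.2/0.863 = 3564.54; 2010 → 3638.5/0.995 = 3656.78.
So real GDP changed by 3656.78/3564.54 − 1 = 0.0259, i.e. 2.59%.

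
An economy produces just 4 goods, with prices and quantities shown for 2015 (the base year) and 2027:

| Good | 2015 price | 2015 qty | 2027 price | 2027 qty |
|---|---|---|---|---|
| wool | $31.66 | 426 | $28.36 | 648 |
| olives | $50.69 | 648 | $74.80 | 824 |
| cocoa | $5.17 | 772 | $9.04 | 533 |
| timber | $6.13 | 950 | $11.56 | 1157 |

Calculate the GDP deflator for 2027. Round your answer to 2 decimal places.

136.15

Nominal GDP 2027 = 28.36·648 + 74.80·824 + 9.04·533 + 11.56·1157 = 98205.72.
Real GDP 2027 (at 2015 prices) = 31.66·648 + 50.69·824 + 5.17·533 + 6.13·1157 = 72132.26.
Deflator = Nominal/Real × 100 = 98205.72/72132.26 × 100 = 136.147.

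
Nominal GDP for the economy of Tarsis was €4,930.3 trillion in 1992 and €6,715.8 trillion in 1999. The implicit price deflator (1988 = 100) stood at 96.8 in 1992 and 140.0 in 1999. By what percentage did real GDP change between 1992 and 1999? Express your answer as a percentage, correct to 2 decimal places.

-5.82%

Deflate each year: 1992 → 4930.3/0.968 = 5093.29; 1999 → 6715.8/1.400 = 4797.00.
So real GDP changed by 4797.00/5093.29 − 1 = -0.0582, i.e. -5.82%.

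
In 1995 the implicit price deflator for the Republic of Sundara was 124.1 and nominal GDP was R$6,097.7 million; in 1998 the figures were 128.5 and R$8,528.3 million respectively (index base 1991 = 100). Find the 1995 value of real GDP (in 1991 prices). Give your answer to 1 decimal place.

R$4,913.5 million

Real GDP = Nominal / (implicit price deflator/100) = 6097.7 / 1.241 = 4913.54.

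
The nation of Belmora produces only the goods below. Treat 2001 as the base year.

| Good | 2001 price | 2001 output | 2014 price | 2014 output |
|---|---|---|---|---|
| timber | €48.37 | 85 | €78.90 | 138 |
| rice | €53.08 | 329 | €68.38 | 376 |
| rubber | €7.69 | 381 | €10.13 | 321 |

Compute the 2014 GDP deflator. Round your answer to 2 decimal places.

Nominal GDP 2014 = 78.90·138 + 68.38·376 + 10.13·321 = 39850.81.
Real GDP 2014 (at 2001 prices) = 48.37·138 + 53.08·376 + 7.69·321 = 29101.63.
Deflator = Nominal/Real × 100 = 39850.81/29101.63 × 100 = 136.937.

136.94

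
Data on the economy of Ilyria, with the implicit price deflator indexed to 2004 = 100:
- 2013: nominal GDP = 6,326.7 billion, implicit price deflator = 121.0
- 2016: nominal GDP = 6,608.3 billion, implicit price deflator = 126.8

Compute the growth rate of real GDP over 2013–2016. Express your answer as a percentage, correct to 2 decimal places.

-0.33%

Real GDP 2013 = 6326.7 / 1.210 = 5228.68.
Real GDP 2016 = 6608.3 / 1.268 = 5211.59.
Real growth = 5211.59 / 5228.68 − 1 = -0.0033.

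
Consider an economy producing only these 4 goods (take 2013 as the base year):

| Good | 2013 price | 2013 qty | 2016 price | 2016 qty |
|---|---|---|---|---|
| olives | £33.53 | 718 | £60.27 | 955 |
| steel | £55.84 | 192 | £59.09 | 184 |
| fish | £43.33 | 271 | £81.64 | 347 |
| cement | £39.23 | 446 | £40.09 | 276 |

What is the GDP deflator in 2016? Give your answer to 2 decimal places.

Nominal GDP 2016 = 60.27·955 + 59.09·184 + 81.64·347 + 40.09·276 = 107824.33.
Real GDP 2016 (at 2013 prices) = 33.53·955 + 55.84·184 + 43.33·347 + 39.23·276 = 68158.70.
Deflator = Nominal/Real × 100 = 107824.33/68158.70 × 100 = 158.196.

158.20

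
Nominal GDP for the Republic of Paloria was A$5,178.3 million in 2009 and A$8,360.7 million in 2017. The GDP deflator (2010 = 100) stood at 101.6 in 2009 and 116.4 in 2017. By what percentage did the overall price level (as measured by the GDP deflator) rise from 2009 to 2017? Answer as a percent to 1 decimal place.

Price-level change = 116.4 / 101.6 − 1 = 0.1457.

14.6%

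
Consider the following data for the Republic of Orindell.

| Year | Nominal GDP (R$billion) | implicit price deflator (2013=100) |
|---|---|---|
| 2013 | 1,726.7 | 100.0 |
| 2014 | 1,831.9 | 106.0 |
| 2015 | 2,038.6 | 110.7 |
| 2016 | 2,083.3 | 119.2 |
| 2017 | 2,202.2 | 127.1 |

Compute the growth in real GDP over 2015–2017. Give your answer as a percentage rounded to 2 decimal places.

Real GDP 2015 = 2038.6/1.107 = 1841.55.
Real GDP 2017 = 2202.2/1.271 = 1732.65.
Change = 1732.65/1841.55 − 1 = -0.0591.

-5.91%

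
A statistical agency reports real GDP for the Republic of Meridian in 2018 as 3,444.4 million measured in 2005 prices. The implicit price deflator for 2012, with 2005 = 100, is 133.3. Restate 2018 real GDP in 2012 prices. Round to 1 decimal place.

Real GDP in 2012 prices = Real GDP in 2005 prices × (P_2012/P_2005) = 3444.4 × 1.333 = 4591.39.

4,591.4 million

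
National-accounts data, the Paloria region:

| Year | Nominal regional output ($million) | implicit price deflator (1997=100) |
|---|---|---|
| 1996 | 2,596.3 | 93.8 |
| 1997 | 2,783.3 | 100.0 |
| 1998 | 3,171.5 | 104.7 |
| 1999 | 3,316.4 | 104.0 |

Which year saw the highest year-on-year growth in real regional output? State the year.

1998

1997: real = 2783.3/1.000 = 2783.30; growth vs 1996 (2767.91) = 0.56%.
1998: real = 3171.5/1.047 = 3029.13; growth vs 1997 (2783.30) = 8.83%.
1999: real = 3316.4/1.040 = 3188.85; growth vs 1998 (3029.13) = 5.27%.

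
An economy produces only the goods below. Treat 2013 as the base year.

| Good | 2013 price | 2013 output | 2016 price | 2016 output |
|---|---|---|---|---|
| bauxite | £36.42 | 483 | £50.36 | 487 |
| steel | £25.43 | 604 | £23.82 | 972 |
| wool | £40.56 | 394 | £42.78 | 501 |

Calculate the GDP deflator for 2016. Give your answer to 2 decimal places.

Nominal GDP 2016 = 50.36·487 + 23.82·972 + 42.78·501 = 69111.14.
Real GDP 2016 (at 2013 prices) = 36.42·487 + 25.43·972 + 40.56·501 = 62775.06.
Deflator = Nominal/Real × 100 = 69111.14/62775.06 × 100 = 110.093.

110.09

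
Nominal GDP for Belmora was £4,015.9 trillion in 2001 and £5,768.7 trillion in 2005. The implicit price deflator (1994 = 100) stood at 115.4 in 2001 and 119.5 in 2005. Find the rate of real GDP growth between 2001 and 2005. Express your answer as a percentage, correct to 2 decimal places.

Real GDP 2001 = 4015.9 / 1.154 = 3479.98.
Real GDP 2005 = 5768.7 / 1.195 = 4827.36.
Real growth = 4827.36 / 3479.98 − 1 = 0.3872.

38.72%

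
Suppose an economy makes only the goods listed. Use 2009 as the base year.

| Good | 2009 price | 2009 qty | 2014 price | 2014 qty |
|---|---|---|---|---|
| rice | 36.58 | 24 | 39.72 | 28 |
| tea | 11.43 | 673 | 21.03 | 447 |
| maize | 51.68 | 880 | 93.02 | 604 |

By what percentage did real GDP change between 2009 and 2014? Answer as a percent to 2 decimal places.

Real GDP 2009 = Nominal GDP 2009 = 36.58·24 + 11.43·673 + 51.68·880 = 54048.71.
Real GDP 2014 (at 2009 prices) = 36.58·28 + 11.43·447 + 51.68·604 = 37348.17.
Real growth = 37348.17/54048.71 − 1 = -0.3090.

-30.90%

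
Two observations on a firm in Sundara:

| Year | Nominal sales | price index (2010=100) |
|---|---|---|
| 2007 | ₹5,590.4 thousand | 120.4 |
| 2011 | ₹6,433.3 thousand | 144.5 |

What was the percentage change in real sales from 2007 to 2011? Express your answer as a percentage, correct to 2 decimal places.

Real sales 2007 = 5590.4 / 1.204 = 4643.19.
Real sales 2011 = 6433.3 / 1.445 = 4452.11.
Real growth = 4452.11 / 4643.19 − 1 = -0.0412.

-4.12%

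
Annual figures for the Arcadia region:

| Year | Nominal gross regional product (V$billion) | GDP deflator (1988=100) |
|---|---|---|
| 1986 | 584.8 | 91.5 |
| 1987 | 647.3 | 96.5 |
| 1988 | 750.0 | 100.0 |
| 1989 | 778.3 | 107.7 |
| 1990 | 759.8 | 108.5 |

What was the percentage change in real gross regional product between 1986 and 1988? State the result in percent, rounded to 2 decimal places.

17.35%

Real gross regional product 1986 = 584.8/0.915 = 639.13.
Real gross regional product 1988 = 750.0/1.000 = 750.00.
Change = 750.00/639.13 − 1 = 0.1735.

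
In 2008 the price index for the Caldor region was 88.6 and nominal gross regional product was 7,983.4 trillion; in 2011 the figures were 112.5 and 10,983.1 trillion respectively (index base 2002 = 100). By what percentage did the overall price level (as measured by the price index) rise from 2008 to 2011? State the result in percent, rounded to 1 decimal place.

Price-level change = 112.5 / 88.6 − 1 = 0.2698.

27.0%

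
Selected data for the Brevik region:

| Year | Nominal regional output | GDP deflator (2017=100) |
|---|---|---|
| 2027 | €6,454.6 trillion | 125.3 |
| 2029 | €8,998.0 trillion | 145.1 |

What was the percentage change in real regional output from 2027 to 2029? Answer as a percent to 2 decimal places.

Real regional output 2027 = 6454.6 / 1.253 = 5151.32.
Real regional output 2029 = 8998.0 / 1.451 = 6201.24.
Real growth = 6201.24 / 5151.32 − 1 = 0.2038.

20.38%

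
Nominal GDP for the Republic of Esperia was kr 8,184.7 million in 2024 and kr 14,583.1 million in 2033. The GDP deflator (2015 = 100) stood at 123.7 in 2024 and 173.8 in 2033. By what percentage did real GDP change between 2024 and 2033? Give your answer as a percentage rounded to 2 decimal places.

Deflate each year: 2024 → 8184.7/1.237 = 6616.57; 2033 → 14583.1/1.738 = 8390.74.
So real GDP changed by 8390.74/6616.57 − 1 = 0.2681, i.e. 26.81%.

26.81%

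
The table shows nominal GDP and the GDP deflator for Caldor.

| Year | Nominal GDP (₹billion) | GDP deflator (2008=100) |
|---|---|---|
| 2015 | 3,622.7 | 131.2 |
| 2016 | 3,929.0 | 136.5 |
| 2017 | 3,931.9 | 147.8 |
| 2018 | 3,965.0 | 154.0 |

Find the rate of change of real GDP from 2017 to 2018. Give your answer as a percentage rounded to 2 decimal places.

Real GDP 2017 = 3931.9/1.478 = 2660.28.
Real GDP 2018 = 3965.0/1.540 = 2574.68.
Change = 2574.68/2660.28 − 1 = -0.0322.

-3.22%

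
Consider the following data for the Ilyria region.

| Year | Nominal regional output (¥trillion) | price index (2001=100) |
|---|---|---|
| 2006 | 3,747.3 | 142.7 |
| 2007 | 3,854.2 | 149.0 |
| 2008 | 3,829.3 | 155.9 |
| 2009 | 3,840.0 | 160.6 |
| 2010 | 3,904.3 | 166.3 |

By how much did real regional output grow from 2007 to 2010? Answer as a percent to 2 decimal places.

Real regional output 2007 = 3854.2/1.490 = 2586.71.
Real regional output 2010 = 3904.3/1.663 = 2347.75.
Change = 2347.75/2586.71 − 1 = -0.0924.

-9.24%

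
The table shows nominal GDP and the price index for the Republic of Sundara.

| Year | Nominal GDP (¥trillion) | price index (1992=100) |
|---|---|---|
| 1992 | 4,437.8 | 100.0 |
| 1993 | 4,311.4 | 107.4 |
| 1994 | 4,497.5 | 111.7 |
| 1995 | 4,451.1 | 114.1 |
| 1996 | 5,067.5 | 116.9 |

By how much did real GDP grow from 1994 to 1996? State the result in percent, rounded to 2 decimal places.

7.66%

Real GDP 1994 = 4497.5/1.117 = 4026.41.
Real GDP 1996 = 5067.5/1.169 = 4334.90.
Change = 4334.90/4026.41 − 1 = 0.0766.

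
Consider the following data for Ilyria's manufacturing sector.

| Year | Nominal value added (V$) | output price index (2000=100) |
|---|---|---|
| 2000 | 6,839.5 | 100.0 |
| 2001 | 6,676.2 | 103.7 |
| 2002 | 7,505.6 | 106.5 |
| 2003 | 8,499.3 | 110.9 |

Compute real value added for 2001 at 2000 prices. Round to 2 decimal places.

V$6,437.99

Real value added 2001 = 6676.2 / 1.037 = 6437.99.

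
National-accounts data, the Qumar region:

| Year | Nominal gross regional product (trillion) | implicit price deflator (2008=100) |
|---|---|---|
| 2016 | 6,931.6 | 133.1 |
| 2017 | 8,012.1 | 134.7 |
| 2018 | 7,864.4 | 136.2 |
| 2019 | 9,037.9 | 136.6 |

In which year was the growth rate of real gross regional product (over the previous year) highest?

2019

2017: real = 8012.1/1.347 = 5948.11; growth vs 2016 (5207.81) = 14.22%.
2018: real = 7864.4/1.362 = 5774.16; growth vs 2017 (5948.11) = -2.92%.
2019: real = 9037.9/1.366 = 6616.33; growth vs 2018 (5774.16) = 14.59%.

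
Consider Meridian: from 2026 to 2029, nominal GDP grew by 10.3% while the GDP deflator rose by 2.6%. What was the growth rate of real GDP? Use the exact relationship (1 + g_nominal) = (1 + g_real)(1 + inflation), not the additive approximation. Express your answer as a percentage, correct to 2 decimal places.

(1 + g_nom) = (1 + g_real)(1 + π), so g_real = 1.1030 / 1.0260 − 1 = 0.07505.

7.50%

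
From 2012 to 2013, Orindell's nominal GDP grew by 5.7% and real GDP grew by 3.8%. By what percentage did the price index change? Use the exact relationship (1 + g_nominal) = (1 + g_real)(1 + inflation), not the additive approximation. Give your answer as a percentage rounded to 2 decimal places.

(1 + g_nom) = (1 + g_real)(1 + π), so π = 1.0570 / 1.0380 − 1 = 0.01830.

1.83%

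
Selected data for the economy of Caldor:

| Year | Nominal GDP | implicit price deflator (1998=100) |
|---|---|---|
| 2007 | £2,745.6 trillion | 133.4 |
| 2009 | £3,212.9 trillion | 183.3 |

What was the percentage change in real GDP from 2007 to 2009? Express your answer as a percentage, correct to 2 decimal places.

-14.84%

Deflate each year: 2007 → 2745.6/1.334 = 2058.17; 2009 → 3212.9/1.833 = 1752.81.
So real GDP changed by 1752.81/2058.17 − 1 = -0.1484, i.e. -14.84%.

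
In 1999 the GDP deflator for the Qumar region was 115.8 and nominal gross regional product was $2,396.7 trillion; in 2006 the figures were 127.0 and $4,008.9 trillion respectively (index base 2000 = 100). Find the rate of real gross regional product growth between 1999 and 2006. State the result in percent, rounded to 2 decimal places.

52.52%

Deflate each year: 1999 → 2396.7/1.158 = 2069.69; 2006 → 4008.9/1.270 = 3156.61.
So real gross regional product changed by 3156.61/2069.69 − 1 = 0.5252, i.e. 52.52%.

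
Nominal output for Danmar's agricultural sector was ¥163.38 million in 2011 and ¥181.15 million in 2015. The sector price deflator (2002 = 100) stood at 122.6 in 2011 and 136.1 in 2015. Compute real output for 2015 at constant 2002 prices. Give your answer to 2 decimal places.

¥133.10 million

Real output = Nominal / (sector price deflator/100) = 181.15 / 1.361 = 133.10.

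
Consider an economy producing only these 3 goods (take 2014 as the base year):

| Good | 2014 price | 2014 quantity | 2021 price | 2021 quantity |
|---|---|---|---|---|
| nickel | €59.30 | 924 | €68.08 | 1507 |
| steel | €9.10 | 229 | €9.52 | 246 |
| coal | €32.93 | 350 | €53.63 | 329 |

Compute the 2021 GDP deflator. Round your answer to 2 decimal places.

119.67

Nominal GDP 2021 = 68.08·1507 + 9.52·246 + 53.63·329 = 122582.75.
Real GDP 2021 (at 2014 prices) = 59.30·1507 + 9.10·246 + 32.93·329 = 102437.67.
Deflator = Nominal/Real × 100 = 122582.75/102437.67 × 100 = 119.666.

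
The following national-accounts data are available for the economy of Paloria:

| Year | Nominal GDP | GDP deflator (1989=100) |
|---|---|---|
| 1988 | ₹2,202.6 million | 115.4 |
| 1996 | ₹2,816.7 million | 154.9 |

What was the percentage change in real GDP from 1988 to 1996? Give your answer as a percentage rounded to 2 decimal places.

Deflate each year: 1988 → 2202.6/1.154 = 1908.67; 1996 → 2816.7/1.549 = 1818.40.
So real GDP changed by 1818.40/1908.67 − 1 = -0.0473, i.e. -4.73%.

-4.73%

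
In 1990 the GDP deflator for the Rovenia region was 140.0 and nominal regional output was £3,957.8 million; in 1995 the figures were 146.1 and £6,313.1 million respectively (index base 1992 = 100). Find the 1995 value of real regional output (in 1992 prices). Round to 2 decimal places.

Real regional output = Nominal / (GDP deflator/100) = 6313.1 / 1.461 = 4321.08.

£4,321.08 million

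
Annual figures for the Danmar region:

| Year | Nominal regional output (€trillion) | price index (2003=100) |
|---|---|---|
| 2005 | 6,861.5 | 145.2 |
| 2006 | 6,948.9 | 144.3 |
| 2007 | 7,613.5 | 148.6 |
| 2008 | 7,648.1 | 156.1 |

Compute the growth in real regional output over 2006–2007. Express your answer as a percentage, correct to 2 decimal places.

6.39%

Real regional output 2006 = 6948.9/1.443 = 4815.59.
Real regional output 2007 = 7613.5/1.486 = 5123.49.
Change = 5123.49/4815.59 − 1 = 0.0639.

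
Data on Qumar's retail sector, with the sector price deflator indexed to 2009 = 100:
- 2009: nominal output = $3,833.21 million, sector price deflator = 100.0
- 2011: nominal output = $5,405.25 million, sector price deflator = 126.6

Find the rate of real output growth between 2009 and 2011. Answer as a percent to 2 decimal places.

11.38%

Real output 2009 = 3833.21 / 1.000 = 3833.21.
Real output 2011 = 5405.25 / 1.266 = 4269.55.
Real growth = 4269.55 / 3833.21 − 1 = 0.1138.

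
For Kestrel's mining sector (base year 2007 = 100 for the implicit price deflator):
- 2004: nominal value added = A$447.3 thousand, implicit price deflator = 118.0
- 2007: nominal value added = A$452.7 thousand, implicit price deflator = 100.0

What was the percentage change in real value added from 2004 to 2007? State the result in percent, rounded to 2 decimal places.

19.42%

Deflate each year: 2004 → 447.3/1.180 = 379.07; 2007 → 452.7/1.000 = 452.70.
So real value added changed by 452.70/379.07 − 1 = 0.1942, i.e. 19.42%.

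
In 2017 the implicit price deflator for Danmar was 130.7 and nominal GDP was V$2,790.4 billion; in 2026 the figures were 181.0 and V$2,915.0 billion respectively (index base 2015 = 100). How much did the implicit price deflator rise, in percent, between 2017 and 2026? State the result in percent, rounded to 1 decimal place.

Price-level change = 181.0 / 130.7 − 1 = 0.3849.

38.5%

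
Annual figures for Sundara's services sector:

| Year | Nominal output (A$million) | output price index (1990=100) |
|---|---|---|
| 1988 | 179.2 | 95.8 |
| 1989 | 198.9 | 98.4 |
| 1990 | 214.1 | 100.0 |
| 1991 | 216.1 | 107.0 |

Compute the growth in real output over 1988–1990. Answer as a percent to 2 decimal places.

14.46%

Real output 1988 = 179.2/0.958 = 187.06.
Real output 1990 = 214.1/1.000 = 214.10.
Change = 214.10/187.06 − 1 = 0.1446.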